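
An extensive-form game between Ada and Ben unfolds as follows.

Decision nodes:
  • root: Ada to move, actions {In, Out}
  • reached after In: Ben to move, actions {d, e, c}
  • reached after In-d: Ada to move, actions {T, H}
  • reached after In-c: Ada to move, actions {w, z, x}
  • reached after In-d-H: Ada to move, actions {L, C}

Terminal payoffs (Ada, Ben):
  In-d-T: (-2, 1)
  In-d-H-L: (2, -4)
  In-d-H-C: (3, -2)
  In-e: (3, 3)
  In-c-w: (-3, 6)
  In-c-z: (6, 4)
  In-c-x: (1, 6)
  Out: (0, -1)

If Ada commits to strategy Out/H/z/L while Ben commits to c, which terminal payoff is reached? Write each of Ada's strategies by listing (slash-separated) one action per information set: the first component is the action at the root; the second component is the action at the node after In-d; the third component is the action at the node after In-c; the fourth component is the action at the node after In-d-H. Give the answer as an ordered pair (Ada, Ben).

Trace the play path from the root:
  Ada plays Out
→ terminal payoff (0, -1).
(Ada's choice at the node after In-d is never reached on this path, so it doesn't affect the outcome.)

(0, -1)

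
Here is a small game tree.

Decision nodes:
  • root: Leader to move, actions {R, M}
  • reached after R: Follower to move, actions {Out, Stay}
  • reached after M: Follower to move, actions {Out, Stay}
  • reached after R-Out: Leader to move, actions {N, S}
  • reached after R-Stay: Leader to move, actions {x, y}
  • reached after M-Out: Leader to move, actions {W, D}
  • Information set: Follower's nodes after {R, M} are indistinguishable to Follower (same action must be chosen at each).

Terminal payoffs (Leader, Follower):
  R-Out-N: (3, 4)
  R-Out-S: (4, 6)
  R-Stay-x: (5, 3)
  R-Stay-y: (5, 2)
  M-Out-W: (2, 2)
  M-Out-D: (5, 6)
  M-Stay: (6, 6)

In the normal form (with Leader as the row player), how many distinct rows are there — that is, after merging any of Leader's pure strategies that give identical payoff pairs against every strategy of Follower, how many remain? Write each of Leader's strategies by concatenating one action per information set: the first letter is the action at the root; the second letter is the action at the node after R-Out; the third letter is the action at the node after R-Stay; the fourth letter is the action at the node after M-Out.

6

Leader has 16 pure strategies: RNxW, RNxD, RNyW, RNyD, RSxW, RSxD, RSyW, RSyD, MNxW, MNxD, MNyW, MNyD, MSxW, MSxD, MSyW, MSyD. Columns: Out, Stay.
{RNxW, RNxD} → row (3,4) (5,3)
{RNyW, RNyD} → row (3,4) (5,2)
{RSxW, RSxD} → row (4,6) (5,3)
{RSyW, RSyD} → row (4,6) (5,2)
{MNxW, MNyW, MSxW, MSyW} → row (2,2) (6,6)
{MNxD, MNyD, MSxD, MSyD} → row (5,6) (6,6)
That's 6 distinct rows out of 16 strategies.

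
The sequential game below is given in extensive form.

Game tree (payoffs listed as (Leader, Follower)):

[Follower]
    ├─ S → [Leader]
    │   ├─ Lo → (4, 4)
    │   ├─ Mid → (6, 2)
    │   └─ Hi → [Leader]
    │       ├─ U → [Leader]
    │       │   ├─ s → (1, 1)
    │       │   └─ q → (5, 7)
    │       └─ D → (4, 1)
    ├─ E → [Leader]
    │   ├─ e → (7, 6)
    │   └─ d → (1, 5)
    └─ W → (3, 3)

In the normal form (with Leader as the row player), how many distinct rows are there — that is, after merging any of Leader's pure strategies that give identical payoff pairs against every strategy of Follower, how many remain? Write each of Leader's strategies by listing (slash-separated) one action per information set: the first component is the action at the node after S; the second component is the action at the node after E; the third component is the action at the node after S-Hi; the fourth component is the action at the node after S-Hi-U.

Leader has 24 pure strategies: Lo/e/U/s, Lo/e/U/q, Lo/e/D/s, Lo/e/D/q, Lo/d/U/s, Lo/d/U/q, Lo/d/D/s, Lo/d/D/q, Mid/e/U/s, Mid/e/U/q, Mid/e/D/s, Mid/e/D/q, Mid/d/U/s, Mid/d/U/q, Mid/d/D/s, Mid/d/D/q, Hi/e/U/s, Hi/e/U/q, Hi/e/D/s, Hi/e/D/q, Hi/d/U/s, Hi/d/U/q, Hi/d/D/s, Hi/d/D/q. Columns: S, E, W.
{Lo/e/U/s, Lo/e/U/q, Lo/e/D/s, Lo/e/D/q} → row (4,4) (7,6) (3,3)
{Lo/d/U/s, Lo/d/U/q, Lo/d/D/s, Lo/d/D/q} → row (4,4) (1,5) (3,3)
{Mid/e/U/s, Mid/e/U/q, Mid/e/D/s, Mid/e/D/q} → row (6,2) (7,6) (3,3)
{Mid/d/U/s, Mid/d/U/q, Mid/d/D/s, Mid/d/D/q} → row (6,2) (1,5) (3,3)
{Hi/e/U/s} → row (1,1) (7,6) (3,3)
{Hi/e/U/q} → row (5,7) (7,6) (3,3)
{Hi/e/D/s, Hi/e/D/q} → row (4,1) (7,6) (3,3)
{Hi/d/U/s} → row (1,1) (1,5) (3,3)
{Hi/d/U/q} → row (5,7) (1,5) (3,3)
{Hi/d/D/s, Hi/d/D/q} → row (4,1) (1,5) (3,3)
That's 10 distinct rows out of 24 strategies.

10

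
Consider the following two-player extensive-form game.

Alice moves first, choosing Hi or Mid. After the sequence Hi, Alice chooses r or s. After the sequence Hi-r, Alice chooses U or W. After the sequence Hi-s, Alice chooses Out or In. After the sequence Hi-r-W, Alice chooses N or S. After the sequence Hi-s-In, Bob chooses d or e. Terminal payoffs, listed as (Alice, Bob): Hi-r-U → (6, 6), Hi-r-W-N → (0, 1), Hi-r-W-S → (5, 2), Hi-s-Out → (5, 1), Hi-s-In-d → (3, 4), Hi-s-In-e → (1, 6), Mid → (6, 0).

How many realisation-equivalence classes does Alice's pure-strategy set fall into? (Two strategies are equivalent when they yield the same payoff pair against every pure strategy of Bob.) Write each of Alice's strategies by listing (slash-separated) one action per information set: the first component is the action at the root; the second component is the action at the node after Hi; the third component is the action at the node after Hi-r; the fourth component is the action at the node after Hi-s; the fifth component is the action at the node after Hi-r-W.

6

Alice has 32 pure strategies: Hi/r/U/Out/N, Hi/r/U/Out/S, Hi/r/U/In/N, Hi/r/U/In/S, Hi/r/W/Out/N, Hi/r/W/Out/S, Hi/r/W/In/N, Hi/r/W/In/S, Hi/s/U/Out/N, Hi/s/U/Out/S, Hi/s/U/In/N, Hi/s/U/In/S, Hi/s/W/Out/N, Hi/s/W/Out/S, Hi/s/W/In/N, Hi/s/W/In/S, Mid/r/U/Out/N, Mid/r/U/Out/S, Mid/r/U/In/N, Mid/r/U/In/S, Mid/r/W/Out/N, Mid/r/W/Out/S, Mid/r/W/In/N, Mid/r/W/In/S, Mid/s/U/Out/N, Mid/s/U/Out/S, Mid/s/U/In/N, Mid/s/U/In/S, Mid/s/W/Out/N, Mid/s/W/Out/S, Mid/s/W/In/N, Mid/s/W/In/S. Columns: d, e.
{Hi/r/U/Out/N, Hi/r/U/Out/S, Hi/r/U/In/N, Hi/r/U/In/S} → row (6,6) (6,6)
{Hi/r/W/Out/N, Hi/r/W/In/N} → row (0,1) (0,1)
{Hi/r/W/Out/S, Hi/r/W/In/S} → row (5,2) (5,2)
{Hi/s/U/Out/N, Hi/s/U/Out/S, Hi/s/W/Out/N, Hi/s/W/Out/S} → row (5,1) (5,1)
{Hi/s/U/In/N, Hi/s/U/In/S, Hi/s/W/In/N, Hi/s/W/In/S} → row (3,4) (1,6)
{Mid/r/U/Out/N, Mid/r/U/Out/S, Mid/r/U/In/N, Mid/r/U/In/S, Mid/r/W/Out/N, Mid/r/W/Out/S, Mid/r/W/In/N, Mid/r/W/In/S, Mid/s/U/Out/N, Mid/s/U/Out/S, Mid/s/U/In/N, Mid/s/U/In/S, Mid/s/W/Out/N, Mid/s/W/Out/S, Mid/s/W/In/N, Mid/s/W/In/S} → row (6,0) (6,0)
That's 6 distinct rows out of 32 strategies.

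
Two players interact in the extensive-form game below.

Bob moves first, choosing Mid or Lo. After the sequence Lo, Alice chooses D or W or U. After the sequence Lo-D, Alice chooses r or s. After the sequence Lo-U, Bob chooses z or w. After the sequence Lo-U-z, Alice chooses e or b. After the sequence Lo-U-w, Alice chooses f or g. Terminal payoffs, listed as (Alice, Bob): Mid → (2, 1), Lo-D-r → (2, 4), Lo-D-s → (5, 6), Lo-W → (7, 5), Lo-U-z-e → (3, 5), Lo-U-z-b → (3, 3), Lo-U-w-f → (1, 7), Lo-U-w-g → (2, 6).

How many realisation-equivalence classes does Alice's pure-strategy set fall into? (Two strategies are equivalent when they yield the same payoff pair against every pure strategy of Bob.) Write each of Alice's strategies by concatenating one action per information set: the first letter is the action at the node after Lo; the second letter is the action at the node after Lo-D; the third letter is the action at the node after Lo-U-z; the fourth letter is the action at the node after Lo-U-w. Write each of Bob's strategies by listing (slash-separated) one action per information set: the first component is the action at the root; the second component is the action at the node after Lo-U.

Alice has 24 pure strategies: Dref, Dreg, Drbf, Drbg, Dsef, Dseg, Dsbf, Dsbg, Wref, Wreg, Wrbf, Wrbg, Wsef, Wseg, Wsbf, Wsbg, Uref, Ureg, Urbf, Urbg, Usef, Useg, Usbf, Usbg. Columns: Mid/z, Mid/w, Lo/z, Lo/w.
{Dref, Dreg, Drbf, Drbg} → row (2,1) (2,1) (2,4) (2,4)
{Dsef, Dseg, Dsbf, Dsbg} → row (2,1) (2,1) (5,6) (5,6)
{Wref, Wreg, Wrbf, Wrbg, Wsef, Wseg, Wsbf, Wsbg} → row (2,1) (2,1) (7,5) (7,5)
{Uref, Usef} → row (2,1) (2,1) (3,5) (1,7)
{Ureg, Useg} → row (2,1) (2,1) (3,5) (2,6)
{Urbf, Usbf} → row (2,1) (2,1) (3,3) (1,7)
{Urbg, Usbg} → row (2,1) (2,1) (3,3) (2,6)
That's 7 distinct rows out of 24 strategies.

7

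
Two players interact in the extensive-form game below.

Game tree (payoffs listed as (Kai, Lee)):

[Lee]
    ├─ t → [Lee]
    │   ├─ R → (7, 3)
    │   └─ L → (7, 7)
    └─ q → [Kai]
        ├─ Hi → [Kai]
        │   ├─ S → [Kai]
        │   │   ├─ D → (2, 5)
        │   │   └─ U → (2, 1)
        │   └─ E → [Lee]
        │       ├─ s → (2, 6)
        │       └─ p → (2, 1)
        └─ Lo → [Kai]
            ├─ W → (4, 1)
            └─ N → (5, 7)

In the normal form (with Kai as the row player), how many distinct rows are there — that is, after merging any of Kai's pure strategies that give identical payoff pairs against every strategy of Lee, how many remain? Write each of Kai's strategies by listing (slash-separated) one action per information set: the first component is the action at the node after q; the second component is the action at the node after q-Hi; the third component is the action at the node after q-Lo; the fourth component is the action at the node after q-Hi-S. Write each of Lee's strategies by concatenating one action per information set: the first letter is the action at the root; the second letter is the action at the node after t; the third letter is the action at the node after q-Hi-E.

5

Kai has 16 pure strategies: Hi/S/W/D, Hi/S/W/U, Hi/S/N/D, Hi/S/N/U, Hi/E/W/D, Hi/E/W/U, Hi/E/N/D, Hi/E/N/U, Lo/S/W/D, Lo/S/W/U, Lo/S/N/D, Lo/S/N/U, Lo/E/W/D, Lo/E/W/U, Lo/E/N/D, Lo/E/N/U. Columns: tRs, tRp, tLs, tLp, qRs, qRp, qLs, qLp.
{Hi/S/W/D, Hi/S/N/D} → row (7,3) (7,3) (7,7) (7,7) (2,5) (2,5) (2,5) (2,5)
{Hi/S/W/U, Hi/S/N/U} → row (7,3) (7,3) (7,7) (7,7) (2,1) (2,1) (2,1) (2,1)
{Hi/E/W/D, Hi/E/W/U, Hi/E/N/D, Hi/E/N/U} → row (7,3) (7,3) (7,7) (7,7) (2,6) (2,1) (2,6) (2,1)
{Lo/S/W/D, Lo/S/W/U, Lo/E/W/D, Lo/E/W/U} → row (7,3) (7,3) (7,7) (7,7) (4,1) (4,1) (4,1) (4,1)
{Lo/S/N/D, Lo/S/N/U, Lo/E/N/D, Lo/E/N/U} → row (7,3) (7,3) (7,7) (7,7) (5,7) (5,7) (5,7) (5,7)
That's 5 distinct rows out of 16 strategies.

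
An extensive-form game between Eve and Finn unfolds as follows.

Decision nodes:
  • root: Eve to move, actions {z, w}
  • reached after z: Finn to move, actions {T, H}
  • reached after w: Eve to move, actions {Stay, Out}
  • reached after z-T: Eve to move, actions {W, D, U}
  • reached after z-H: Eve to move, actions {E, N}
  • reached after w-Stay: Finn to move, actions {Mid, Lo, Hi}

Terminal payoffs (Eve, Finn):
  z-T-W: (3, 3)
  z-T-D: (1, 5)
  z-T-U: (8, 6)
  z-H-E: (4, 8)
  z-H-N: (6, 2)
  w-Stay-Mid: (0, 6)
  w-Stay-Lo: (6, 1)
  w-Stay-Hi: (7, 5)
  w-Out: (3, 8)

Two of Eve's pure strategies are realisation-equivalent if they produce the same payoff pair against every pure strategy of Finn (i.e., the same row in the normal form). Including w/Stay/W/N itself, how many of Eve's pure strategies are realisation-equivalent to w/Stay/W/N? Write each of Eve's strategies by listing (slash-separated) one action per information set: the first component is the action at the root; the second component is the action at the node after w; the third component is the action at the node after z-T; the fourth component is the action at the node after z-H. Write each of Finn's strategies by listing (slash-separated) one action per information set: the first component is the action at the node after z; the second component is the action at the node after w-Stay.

Row for w/Stay/W/N (columns T/Mid, T/Lo, T/Hi, H/Mid, H/Lo, H/Hi): (0,6) (6,1) (7,5) (0,6) (6,1) (7,5).
Under w/Stay/W/N, Eve's choice at the node after z-T and at the node after z-H can never be reached regardless of what Finn does, so varying those choices leaves every outcome unchanged.
Holding the reachable choices fixed and varying the unreachable ones freely already gives 3 × 2 = 6 equivalent strategies.
No other strategy reproduces this row, so those 6 are the full class: w/Stay/W/E, w/Stay/W/N, w/Stay/D/E, w/Stay/D/N, w/Stay/U/E, w/Stay/U/N.

6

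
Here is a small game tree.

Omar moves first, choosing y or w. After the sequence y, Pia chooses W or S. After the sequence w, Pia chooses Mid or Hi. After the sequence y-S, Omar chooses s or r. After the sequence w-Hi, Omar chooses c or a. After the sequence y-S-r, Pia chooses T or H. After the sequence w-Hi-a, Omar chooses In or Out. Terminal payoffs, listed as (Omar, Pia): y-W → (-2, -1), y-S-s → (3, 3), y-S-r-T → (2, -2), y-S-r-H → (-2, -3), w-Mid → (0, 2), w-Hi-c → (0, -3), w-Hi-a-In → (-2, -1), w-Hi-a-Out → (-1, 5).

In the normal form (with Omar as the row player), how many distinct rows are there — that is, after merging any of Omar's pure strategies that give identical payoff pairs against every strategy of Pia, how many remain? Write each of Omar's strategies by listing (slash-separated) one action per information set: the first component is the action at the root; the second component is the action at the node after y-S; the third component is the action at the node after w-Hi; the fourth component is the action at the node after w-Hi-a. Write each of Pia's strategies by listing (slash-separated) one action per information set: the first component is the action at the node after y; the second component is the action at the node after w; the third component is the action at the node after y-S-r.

5

Omar has 16 pure strategies: y/s/c/In, y/s/c/Out, y/s/a/In, y/s/a/Out, y/r/c/In, y/r/c/Out, y/r/a/In, y/r/a/Out, w/s/c/In, w/s/c/Out, w/s/a/In, w/s/a/Out, w/r/c/In, w/r/c/Out, w/r/a/In, w/r/a/Out. Columns: W/Mid/T, W/Mid/H, W/Hi/T, W/Hi/H, S/Mid/T, S/Mid/H, S/Hi/T, S/Hi/H.
{y/s/c/In, y/s/c/Out, y/s/a/In, y/s/a/Out} → row (-2,-1) (-2,-1) (-2,-1) (-2,-1) (3,3) (3,3) (3,3) (3,3)
{y/r/c/In, y/r/c/Out, y/r/a/In, y/r/a/Out} → row (-2,-1) (-2,-1) (-2,-1) (-2,-1) (2,-2) (-2,-3) (2,-2) (-2,-3)
{w/s/c/In, w/s/c/Out, w/r/c/In, w/r/c/Out} → row (0,2) (0,2) (0,-3) (0,-3) (0,2) (0,2) (0,-3) (0,-3)
{w/s/a/In, w/r/a/In} → row (0,2) (0,2) (-2,-1) (-2,-1) (0,2) (0,2) (-2,-1) (-2,-1)
{w/s/a/Out, w/r/a/Out} → row (0,2) (0,2) (-1,5) (-1,5) (0,2) (0,2) (-1,5) (-1,5)
That's 5 distinct rows out of 16 strategies.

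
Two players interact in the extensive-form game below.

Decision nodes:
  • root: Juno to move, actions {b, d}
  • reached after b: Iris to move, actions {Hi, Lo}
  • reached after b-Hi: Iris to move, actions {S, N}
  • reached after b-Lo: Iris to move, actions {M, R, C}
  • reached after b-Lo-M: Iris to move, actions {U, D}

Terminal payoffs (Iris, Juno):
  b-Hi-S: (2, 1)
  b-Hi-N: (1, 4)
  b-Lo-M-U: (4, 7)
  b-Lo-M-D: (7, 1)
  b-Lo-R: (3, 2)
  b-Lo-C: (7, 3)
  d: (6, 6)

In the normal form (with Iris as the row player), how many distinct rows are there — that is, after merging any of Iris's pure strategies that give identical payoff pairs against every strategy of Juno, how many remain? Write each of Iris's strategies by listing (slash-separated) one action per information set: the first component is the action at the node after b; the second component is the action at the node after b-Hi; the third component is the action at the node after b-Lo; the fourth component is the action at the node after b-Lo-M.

Iris has 24 pure strategies: Hi/S/M/U, Hi/S/M/D, Hi/S/R/U, Hi/S/R/D, Hi/S/C/U, Hi/S/C/D, Hi/N/M/U, Hi/N/M/D, Hi/N/R/U, Hi/N/R/D, Hi/N/C/U, Hi/N/C/D, Lo/S/M/U, Lo/S/M/D, Lo/S/R/U, Lo/S/R/D, Lo/S/C/U, Lo/S/C/D, Lo/N/M/U, Lo/N/M/D, Lo/N/R/U, Lo/N/R/D, Lo/N/C/U, Lo/N/C/D. Columns: b, d.
{Hi/S/M/U, Hi/S/M/D, Hi/S/R/U, Hi/S/R/D, Hi/S/C/U, Hi/S/C/D} → row (2,1) (6,6)
{Hi/N/M/U, Hi/N/M/D, Hi/N/R/U, Hi/N/R/D, Hi/N/C/U, Hi/N/C/D} → row (1,4) (6,6)
{Lo/S/M/U, Lo/N/M/U} → row (4,7) (6,6)
{Lo/S/M/D, Lo/N/M/D} → row (7,1) (6,6)
{Lo/S/R/U, Lo/S/R/D, Lo/N/R/U, Lo/N/R/D} → row (3,2) (6,6)
{Lo/S/C/U, Lo/S/C/D, Lo/N/C/U, Lo/N/C/D} → row (7,3) (6,6)
That's 6 distinct rows out of 24 strategies.

6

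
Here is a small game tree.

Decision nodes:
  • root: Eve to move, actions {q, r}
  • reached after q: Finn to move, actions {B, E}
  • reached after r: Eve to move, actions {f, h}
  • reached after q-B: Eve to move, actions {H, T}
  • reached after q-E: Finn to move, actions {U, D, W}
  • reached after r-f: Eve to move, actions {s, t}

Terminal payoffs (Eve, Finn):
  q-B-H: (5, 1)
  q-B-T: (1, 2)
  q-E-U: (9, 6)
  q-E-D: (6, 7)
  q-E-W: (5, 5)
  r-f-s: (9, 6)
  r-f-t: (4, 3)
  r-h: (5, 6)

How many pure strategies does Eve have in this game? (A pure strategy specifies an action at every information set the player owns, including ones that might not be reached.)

Eve owns the root with actions {q, r} — two choices.
Eve owns the node after r with actions {f, h} — two choices.
Eve owns the node after q-B with actions {H, T} — two choices.
Eve owns the node after r-f with actions {s, t} — two choices.
A pure strategy fixes one action at each information set independently, so the count is the product 2 × 2 × 2 × 2 = 16.

16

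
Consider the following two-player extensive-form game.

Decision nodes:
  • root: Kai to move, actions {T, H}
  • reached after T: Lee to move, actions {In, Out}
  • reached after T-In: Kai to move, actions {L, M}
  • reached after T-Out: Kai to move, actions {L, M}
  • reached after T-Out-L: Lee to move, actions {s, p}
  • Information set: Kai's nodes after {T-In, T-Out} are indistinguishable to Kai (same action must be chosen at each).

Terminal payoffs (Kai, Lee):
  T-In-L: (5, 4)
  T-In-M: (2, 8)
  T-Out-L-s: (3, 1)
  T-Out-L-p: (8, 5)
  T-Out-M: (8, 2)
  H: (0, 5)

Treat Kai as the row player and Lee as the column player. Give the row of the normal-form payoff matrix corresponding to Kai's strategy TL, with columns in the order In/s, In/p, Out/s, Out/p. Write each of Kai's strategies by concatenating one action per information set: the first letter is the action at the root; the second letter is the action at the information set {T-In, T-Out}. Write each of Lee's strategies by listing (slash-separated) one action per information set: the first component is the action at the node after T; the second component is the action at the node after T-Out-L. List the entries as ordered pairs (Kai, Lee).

(5,4) (5,4) (3,1) (8,5)

vs In/s: Kai plays T → Lee plays In at [T] → Kai plays L at [T-In] → (5, 4)
vs In/p: Kai plays T → Lee plays In at [T] → Kai plays L at [T-In] → (5, 4)
vs Out/s: Kai plays T → Lee plays Out at [T] → Kai plays L at [T-Out] → Lee plays s at [T-Out-L] → (3, 1)
vs Out/p: Kai plays T → Lee plays Out at [T] → Kai plays L at [T-Out] → Lee plays p at [T-Out-L] → (8, 5)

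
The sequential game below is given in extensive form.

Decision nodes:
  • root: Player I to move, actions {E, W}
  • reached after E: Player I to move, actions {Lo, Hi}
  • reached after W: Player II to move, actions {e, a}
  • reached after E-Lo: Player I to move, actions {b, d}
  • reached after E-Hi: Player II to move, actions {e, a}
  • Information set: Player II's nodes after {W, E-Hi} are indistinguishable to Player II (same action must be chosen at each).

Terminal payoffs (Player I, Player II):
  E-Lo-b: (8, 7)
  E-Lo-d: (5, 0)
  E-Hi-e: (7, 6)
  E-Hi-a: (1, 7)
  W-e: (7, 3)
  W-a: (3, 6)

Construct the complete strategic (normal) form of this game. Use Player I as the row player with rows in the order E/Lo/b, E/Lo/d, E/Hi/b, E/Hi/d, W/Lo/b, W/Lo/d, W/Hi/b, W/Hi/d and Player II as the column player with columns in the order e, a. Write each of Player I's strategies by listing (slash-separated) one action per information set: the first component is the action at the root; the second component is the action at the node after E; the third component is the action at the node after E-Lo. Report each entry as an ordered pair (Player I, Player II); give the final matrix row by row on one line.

              e        a
E/Lo/b    (8,7)    (8,7)
E/Lo/d    (5,0)    (5,0)
E/Hi/b    (7,6)    (1,7)
E/Hi/d    (7,6)    (1,7)
W/Lo/b    (7,3)    (3,6)
W/Lo/d    (7,3)    (3,6)
W/Hi/b    (7,3)    (3,6)
W/Hi/d    (7,3)    (3,6)

E/Lo/b: (8,7) (8,7) | E/Lo/d: (5,0) (5,0) | E/Hi/b: (7,6) (1,7) | E/Hi/d: (7,6) (1,7) | W/Lo/b: (7,3) (3,6) | W/Lo/d: (7,3) (3,6) | W/Hi/b: (7,3) (3,6) | W/Hi/d: (7,3) (3,6)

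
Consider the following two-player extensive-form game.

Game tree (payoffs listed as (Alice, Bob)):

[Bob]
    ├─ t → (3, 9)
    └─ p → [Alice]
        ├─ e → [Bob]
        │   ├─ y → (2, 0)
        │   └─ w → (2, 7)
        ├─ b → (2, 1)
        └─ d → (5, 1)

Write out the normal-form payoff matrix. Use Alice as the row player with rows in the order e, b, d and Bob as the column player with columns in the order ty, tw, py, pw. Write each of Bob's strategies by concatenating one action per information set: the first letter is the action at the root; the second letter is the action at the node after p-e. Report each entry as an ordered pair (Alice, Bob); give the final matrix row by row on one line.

           ty       tw       py       pw
   e    (3,9)    (3,9)    (2,0)    (2,7)
   b    (3,9)    (3,9)    (2,1)    (2,1)
   d    (3,9)    (3,9)    (5,1)    (5,1)

e: (3,9) (3,9) (2,0) (2,7) | b: (3,9) (3,9) (2,1) (2,1) | d: (3,9) (3,9) (5,1) (5,1)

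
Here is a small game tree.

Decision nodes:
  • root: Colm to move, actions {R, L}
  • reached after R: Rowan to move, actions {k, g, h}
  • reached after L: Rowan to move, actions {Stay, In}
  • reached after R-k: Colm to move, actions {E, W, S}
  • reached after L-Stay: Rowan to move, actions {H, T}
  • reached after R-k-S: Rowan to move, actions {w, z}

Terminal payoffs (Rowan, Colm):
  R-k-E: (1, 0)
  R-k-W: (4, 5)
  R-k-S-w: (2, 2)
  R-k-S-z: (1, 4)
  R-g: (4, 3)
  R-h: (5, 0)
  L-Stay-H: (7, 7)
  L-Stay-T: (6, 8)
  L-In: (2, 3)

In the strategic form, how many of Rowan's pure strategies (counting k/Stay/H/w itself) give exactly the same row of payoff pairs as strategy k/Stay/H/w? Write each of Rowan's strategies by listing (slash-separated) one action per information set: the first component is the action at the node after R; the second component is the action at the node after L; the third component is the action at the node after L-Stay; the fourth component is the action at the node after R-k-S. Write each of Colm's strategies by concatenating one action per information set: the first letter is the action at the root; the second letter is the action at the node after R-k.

1

Row for k/Stay/H/w (columns RE, RW, RS, LE, LW, LS): (1,0) (4,5) (2,2) (7,7) (7,7) (7,7).
Every one of Rowan's information sets is on the play path for some reply by Colm when Rowan follows k/Stay/H/w.
Changing the action at any of them therefore changes at least one column, so only k/Stay/H/w itself gives this row.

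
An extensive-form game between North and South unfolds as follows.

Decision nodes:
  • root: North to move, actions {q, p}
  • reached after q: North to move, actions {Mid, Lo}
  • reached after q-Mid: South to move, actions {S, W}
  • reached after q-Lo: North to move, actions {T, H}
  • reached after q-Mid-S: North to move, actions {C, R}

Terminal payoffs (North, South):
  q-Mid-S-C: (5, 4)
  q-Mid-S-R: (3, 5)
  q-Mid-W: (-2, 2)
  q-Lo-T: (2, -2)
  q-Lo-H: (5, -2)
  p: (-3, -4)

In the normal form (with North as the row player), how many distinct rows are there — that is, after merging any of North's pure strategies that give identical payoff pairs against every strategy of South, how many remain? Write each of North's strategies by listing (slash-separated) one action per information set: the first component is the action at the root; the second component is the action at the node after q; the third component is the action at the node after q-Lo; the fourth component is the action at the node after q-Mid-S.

5

North has 16 pure strategies: q/Mid/T/C, q/Mid/T/R, q/Mid/H/C, q/Mid/H/R, q/Lo/T/C, q/Lo/T/R, q/Lo/H/C, q/Lo/H/R, p/Mid/T/C, p/Mid/T/R, p/Mid/H/C, p/Mid/H/R, p/Lo/T/C, p/Lo/T/R, p/Lo/H/C, p/Lo/H/R. Columns: S, W.
{q/Mid/T/C, q/Mid/H/C} → row (5,4) (-2,2)
{q/Mid/T/R, q/Mid/H/R} → row (3,5) (-2,2)
{q/Lo/T/C, q/Lo/T/R} → row (2,-2) (2,-2)
{q/Lo/H/C, q/Lo/H/R} → row (5,-2) (5,-2)
{p/Mid/T/C, p/Mid/T/R, p/Mid/H/C, p/Mid/H/R, p/Lo/T/C, p/Lo/T/R, p/Lo/H/C, p/Lo/H/R} → row (-3,-4) (-3,-4)
That's 5 distinct rows out of 16 strategies.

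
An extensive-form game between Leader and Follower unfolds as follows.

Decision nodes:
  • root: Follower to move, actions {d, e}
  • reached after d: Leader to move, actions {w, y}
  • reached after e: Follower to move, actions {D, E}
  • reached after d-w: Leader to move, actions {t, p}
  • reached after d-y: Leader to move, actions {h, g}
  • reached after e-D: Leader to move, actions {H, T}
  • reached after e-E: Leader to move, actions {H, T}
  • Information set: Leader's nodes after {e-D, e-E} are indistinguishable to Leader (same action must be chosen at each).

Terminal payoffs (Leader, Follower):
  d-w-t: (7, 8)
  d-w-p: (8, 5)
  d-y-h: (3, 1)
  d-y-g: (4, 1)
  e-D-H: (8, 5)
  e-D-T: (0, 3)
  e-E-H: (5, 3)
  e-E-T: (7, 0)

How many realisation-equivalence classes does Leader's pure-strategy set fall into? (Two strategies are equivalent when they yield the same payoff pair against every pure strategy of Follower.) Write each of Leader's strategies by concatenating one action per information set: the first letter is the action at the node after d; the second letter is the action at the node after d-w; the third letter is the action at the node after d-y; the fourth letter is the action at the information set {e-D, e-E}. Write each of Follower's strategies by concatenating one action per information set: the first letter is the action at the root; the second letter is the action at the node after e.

8

Leader has 16 pure strategies: wthH, wthT, wtgH, wtgT, wphH, wphT, wpgH, wpgT, ythH, ythT, ytgH, ytgT, yphH, yphT, ypgH, ypgT. Columns: dD, dE, eD, eE.
{wthH, wtgH} → row (7,8) (7,8) (8,5) (5,3)
{wthT, wtgT} → row (7,8) (7,8) (0,3) (7,0)
{wphH, wpgH} → row (8,5) (8,5) (8,5) (5,3)
{wphT, wpgT} → row (8,5) (8,5) (0,3) (7,0)
{ythH, yphH} → row (3,1) (3,1) (8,5) (5,3)
{ythT, yphT} → row (3,1) (3,1) (0,3) (7,0)
{ytgH, ypgH} → row (4,1) (4,1) (8,5) (5,3)
{ytgT, ypgT} → row (4,1) (4,1) (0,3) (7,0)
That's 8 distinct rows out of 16 strategies.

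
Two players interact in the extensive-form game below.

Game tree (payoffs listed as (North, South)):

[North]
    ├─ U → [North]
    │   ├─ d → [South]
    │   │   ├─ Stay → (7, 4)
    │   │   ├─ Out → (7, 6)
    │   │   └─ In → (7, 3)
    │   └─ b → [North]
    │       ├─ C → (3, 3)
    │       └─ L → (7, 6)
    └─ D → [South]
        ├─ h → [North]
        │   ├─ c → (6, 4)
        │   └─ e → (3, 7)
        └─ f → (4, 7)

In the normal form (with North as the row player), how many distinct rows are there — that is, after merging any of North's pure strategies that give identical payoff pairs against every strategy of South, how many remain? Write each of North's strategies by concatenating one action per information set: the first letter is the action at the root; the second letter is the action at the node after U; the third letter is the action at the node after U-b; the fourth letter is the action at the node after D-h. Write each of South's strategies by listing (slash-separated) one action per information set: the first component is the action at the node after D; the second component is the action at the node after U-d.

North has 16 pure strategies: UdCc, UdCe, UdLc, UdLe, UbCc, UbCe, UbLc, UbLe, DdCc, DdCe, DdLc, DdLe, DbCc, DbCe, DbLc, DbLe. Columns: h/Stay, h/Out, h/In, f/Stay, f/Out, f/In.
{UdCc, UdCe, UdLc, UdLe} → row (7,4) (7,6) (7,3) (7,4) (7,6) (7,3)
{UbCc, UbCe} → row (3,3) (3,3) (3,3) (3,3) (3,3) (3,3)
{UbLc, UbLe} → row (7,6) (7,6) (7,6) (7,6) (7,6) (7,6)
{DdCc, DdLc, DbCc, DbLc} → row (6,4) (6,4) (6,4) (4,7) (4,7) (4,7)
{DdCe, DdLe, DbCe, DbLe} → row (3,7) (3,7) (3,7) (4,7) (4,7) (4,7)
That's 5 distinct rows out of 16 strategies.

5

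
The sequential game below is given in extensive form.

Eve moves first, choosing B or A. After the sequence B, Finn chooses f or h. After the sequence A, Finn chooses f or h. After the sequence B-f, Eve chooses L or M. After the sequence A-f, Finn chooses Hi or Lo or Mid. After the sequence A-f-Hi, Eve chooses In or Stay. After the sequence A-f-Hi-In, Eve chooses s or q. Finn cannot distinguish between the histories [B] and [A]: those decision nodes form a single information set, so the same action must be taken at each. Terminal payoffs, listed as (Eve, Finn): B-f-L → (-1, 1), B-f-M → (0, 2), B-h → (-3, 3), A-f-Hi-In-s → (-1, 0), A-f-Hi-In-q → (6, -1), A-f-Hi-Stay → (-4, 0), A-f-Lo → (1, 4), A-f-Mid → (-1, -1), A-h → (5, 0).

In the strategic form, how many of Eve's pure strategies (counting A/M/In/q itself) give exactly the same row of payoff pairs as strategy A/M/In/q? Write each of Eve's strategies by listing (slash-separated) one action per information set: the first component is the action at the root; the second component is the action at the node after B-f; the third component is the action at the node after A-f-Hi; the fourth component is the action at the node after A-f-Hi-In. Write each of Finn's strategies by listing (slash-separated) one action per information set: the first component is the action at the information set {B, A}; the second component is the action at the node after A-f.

2

Row for A/M/In/q (columns f/Hi, f/Lo, f/Mid, h/Hi, h/Lo, h/Mid): (6,-1) (1,4) (-1,-1) (5,0) (5,0) (5,0).
Under A/M/In/q, Eve's choice at the node after B-f can never be reached regardless of what Finn does, so varying those choices leaves every outcome unchanged.
Holding the reachable choices fixed and varying the unreachable one freely already gives 2 equivalent strategies.
No other strategy reproduces this row, so those 2 are the full class: A/L/In/q, A/M/In/q.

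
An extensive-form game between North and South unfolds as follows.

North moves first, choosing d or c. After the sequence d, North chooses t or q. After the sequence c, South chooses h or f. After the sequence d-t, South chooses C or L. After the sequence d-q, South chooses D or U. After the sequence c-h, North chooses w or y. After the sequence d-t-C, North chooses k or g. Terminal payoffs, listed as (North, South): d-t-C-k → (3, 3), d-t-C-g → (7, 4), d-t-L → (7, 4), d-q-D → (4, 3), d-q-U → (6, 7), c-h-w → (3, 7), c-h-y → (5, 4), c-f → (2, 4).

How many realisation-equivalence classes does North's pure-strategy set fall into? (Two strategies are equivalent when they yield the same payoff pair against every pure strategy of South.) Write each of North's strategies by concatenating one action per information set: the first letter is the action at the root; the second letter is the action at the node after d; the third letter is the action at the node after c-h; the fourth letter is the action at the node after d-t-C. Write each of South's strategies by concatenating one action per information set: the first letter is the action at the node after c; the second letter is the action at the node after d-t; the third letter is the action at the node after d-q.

North has 16 pure strategies: dtwk, dtwg, dtyk, dtyg, dqwk, dqwg, dqyk, dqyg, ctwk, ctwg, ctyk, ctyg, cqwk, cqwg, cqyk, cqyg. Columns: hCD, hCU, hLD, hLU, fCD, fCU, fLD, fLU.
{dtwk, dtyk} → row (3,3) (3,3) (7,4) (7,4) (3,3) (3,3) (7,4) (7,4)
{dtwg, dtyg} → row (7,4) (7,4) (7,4) (7,4) (7,4) (7,4) (7,4) (7,4)
{dqwk, dqwg, dqyk, dqyg} → row (4,3) (6,7) (4,3) (6,7) (4,3) (6,7) (4,3) (6,7)
{ctwk, ctwg, cqwk, cqwg} → row (3,7) (3,7) (3,7) (3,7) (2,4) (2,4) (2,4) (2,4)
{ctyk, ctyg, cqyk, cqyg} → row (5,4) (5,4) (5,4) (5,4) (2,4) (2,4) (2,4) (2,4)
That's 5 distinct rows out of 16 strategies.

5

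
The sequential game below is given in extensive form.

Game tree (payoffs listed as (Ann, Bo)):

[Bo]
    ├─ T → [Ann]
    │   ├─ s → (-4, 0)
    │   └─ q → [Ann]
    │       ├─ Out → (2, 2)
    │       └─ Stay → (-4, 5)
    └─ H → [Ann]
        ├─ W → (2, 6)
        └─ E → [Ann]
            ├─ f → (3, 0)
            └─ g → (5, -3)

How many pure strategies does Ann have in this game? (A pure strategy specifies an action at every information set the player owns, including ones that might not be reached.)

16

Ann owns the node after T with actions {s, q} — two choices.
Ann owns the node after H with actions {W, E} — two choices.
Ann owns the node after T-q with actions {Out, Stay} — two choices.
Ann owns the node after H-E with actions {f, g} — two choices.
A pure strategy fixes one action at each information set independently, so the count is the product 2 × 2 × 2 × 2 = 16.
(For reference, Bo has 2 pure strategies, giving a 16×2 normal-form matrix.)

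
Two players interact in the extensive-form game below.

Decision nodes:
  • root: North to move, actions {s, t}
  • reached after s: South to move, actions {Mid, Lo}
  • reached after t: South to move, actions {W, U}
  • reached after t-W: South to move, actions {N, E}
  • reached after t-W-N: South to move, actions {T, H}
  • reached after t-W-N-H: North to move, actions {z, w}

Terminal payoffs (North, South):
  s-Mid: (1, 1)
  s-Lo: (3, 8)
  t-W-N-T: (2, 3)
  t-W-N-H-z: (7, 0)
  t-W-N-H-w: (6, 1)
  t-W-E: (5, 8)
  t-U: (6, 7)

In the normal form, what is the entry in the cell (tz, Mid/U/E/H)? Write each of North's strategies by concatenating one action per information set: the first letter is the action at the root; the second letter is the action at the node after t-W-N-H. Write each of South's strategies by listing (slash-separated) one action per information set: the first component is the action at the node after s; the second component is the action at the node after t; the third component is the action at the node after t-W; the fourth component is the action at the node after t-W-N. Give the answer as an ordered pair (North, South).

(6, 7)

Trace the play path from the root:
  North plays t
  South plays U at [t]
→ terminal payoff (6, 7).
(North's choice at the node after t-W-N-H is never reached on this path, so it doesn't affect the outcome.)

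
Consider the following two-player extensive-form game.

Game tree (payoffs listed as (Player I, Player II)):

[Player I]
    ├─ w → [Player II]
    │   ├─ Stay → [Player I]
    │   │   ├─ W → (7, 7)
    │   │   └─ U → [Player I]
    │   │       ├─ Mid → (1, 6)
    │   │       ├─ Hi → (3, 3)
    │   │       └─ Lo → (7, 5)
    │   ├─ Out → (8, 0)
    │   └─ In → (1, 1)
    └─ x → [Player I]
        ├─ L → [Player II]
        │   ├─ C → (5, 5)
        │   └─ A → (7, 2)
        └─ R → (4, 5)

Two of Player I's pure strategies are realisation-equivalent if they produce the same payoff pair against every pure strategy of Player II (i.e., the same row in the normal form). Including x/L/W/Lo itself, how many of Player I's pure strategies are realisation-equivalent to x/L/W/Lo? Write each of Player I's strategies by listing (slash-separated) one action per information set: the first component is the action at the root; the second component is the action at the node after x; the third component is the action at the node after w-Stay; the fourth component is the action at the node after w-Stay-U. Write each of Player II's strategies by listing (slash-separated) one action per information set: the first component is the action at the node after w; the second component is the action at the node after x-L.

Row for x/L/W/Lo (columns Stay/C, Stay/A, Out/C, Out/A, In/C, In/A): (5,5) (7,2) (5,5) (7,2) (5,5) (7,2).
Under x/L/W/Lo, Player I's choice at the node after w-Stay and at the node after w-Stay-U can never be reached regardless of what Player II does, so varying those choices leaves every outcome unchanged.
Holding the reachable choices fixed and varying the unreachable ones freely already gives 2 × 3 = 6 equivalent strategies.
No other strategy reproduces this row, so those 6 are the full class: x/L/W/Mid, x/L/W/Hi, x/L/W/Lo, x/L/U/Mid, x/L/U/Hi, x/L/U/Lo.

6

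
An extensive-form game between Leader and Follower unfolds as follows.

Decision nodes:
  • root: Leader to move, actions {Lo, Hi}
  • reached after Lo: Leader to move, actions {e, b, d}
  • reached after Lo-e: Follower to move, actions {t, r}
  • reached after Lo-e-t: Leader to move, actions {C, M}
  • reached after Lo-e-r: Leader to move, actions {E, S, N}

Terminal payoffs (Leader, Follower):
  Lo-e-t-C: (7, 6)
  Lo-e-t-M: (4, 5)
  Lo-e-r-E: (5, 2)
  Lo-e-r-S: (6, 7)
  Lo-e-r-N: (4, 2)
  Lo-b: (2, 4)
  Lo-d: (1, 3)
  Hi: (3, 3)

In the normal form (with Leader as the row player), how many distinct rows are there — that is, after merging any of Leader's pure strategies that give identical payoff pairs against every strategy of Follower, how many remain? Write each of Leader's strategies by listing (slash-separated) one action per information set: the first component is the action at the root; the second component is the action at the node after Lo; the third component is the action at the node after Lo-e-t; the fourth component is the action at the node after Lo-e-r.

Leader has 36 pure strategies: Lo/e/C/E, Lo/e/C/S, Lo/e/C/N, Lo/e/M/E, Lo/e/M/S, Lo/e/M/N, Lo/b/C/E, Lo/b/C/S, Lo/b/C/N, Lo/b/M/E, Lo/b/M/S, Lo/b/M/N, Lo/d/C/E, Lo/d/C/S, Lo/d/C/N, Lo/d/M/E, Lo/d/M/S, Lo/d/M/N, Hi/e/C/E, Hi/e/C/S, Hi/e/C/N, Hi/e/M/E, Hi/e/M/S, Hi/e/M/N, Hi/b/C/E, Hi/b/C/S, Hi/b/C/N, Hi/b/M/E, Hi/b/M/S, Hi/b/M/N, Hi/d/C/E, Hi/d/C/S, Hi/d/C/N, Hi/d/M/E, Hi/d/M/S, Hi/d/M/N. Columns: t, r.
{Lo/e/C/E} → row (7,6) (5,2)
{Lo/e/C/S} → row (7,6) (6,7)
{Lo/e/C/N} → row (7,6) (4,2)
{Lo/e/M/E} → row (4,5) (5,2)
{Lo/e/M/S} → row (4,5) (6,7)
{Lo/e/M/N} → row (4,5) (4,2)
{Lo/b/C/E, Lo/b/C/S, Lo/b/C/N, Lo/b/M/E, Lo/b/M/S, Lo/b/M/N} → row (2,4) (2,4)
{Lo/d/C/E, Lo/d/C/S, Lo/d/C/N, Lo/d/M/E, Lo/d/M/S, Lo/d/M/N} → row (1,3) (1,3)
{Hi/e/C/E, Hi/e/C/S, Hi/e/C/N, Hi/e/M/E, Hi/e/M/S, Hi/e/M/N, Hi/b/C/E, Hi/b/C/S, Hi/b/C/N, Hi/b/M/E, Hi/b/M/S, Hi/b/M/N, Hi/d/C/E, Hi/d/C/S, Hi/d/C/N, Hi/d/M/E, Hi/d/M/S, Hi/d/M/N} → row (3,3) (3,3)
That's 9 distinct rows out of 36 strategies.

9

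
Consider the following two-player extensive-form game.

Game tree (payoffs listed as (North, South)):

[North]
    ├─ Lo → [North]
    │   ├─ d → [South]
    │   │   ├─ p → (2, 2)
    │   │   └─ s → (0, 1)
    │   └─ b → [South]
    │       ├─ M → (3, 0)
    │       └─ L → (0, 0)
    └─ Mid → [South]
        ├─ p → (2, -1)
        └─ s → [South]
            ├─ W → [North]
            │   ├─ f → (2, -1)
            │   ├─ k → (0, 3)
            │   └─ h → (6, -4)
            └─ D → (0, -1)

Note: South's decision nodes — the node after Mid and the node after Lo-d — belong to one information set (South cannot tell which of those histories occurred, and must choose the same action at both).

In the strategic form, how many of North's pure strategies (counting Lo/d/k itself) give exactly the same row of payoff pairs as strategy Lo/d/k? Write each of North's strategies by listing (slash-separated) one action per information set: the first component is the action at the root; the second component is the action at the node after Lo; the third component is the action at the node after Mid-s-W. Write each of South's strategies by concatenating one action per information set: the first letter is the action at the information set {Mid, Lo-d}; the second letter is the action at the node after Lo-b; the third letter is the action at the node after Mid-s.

3

Row for Lo/d/k (columns pMW, pMD, pLW, pLD, sMW, sMD, sLW, sLD): (2,2) (2,2) (2,2) (2,2) (0,1) (0,1) (0,1) (0,1).
Under Lo/d/k, North's choice at the node after Mid-s-W can never be reached regardless of what South does, so varying those choices leaves every outcome unchanged.
Holding the reachable choices fixed and varying the unreachable one freely already gives 3 equivalent strategies.
No other strategy reproduces this row, so those 3 are the full class: Lo/d/f, Lo/d/k, Lo/d/h.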